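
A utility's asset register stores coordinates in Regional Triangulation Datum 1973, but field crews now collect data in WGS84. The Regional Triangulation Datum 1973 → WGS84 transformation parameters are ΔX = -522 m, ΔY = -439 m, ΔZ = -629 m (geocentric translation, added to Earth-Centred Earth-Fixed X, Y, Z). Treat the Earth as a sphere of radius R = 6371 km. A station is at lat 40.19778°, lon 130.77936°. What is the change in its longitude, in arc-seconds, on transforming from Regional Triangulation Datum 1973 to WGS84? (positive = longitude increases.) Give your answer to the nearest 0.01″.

Δλ = 28.91″

sin φ = 0.645428, cos φ = 0.763821, sin λ = 0.757230, cos λ = -0.653148.
East component: ΔE = −sin λ·ΔX + cos λ·ΔY = −(0.757230)(-522) + (-0.653148)(-439) = 682.01 m.
1° of latitude spans πR/180 = 111195 m; at latitude φ, 1° of longitude spans that × cos φ = 84933.0 m, so Δλ = 682.01 / 84933.0 × 3600 = 28.908″.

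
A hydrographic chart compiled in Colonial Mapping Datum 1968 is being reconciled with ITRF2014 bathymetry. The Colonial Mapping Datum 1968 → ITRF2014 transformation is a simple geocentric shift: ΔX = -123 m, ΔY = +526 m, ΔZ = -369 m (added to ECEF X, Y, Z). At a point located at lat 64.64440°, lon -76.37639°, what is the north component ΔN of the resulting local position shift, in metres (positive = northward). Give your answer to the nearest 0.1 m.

The local north axis is (−sin φ cos λ, −sin φ sin λ, cos φ), giving ΔN = 26.181 + 461.955 − 158.019 = 330.12 m.

ΔN = 330.1 m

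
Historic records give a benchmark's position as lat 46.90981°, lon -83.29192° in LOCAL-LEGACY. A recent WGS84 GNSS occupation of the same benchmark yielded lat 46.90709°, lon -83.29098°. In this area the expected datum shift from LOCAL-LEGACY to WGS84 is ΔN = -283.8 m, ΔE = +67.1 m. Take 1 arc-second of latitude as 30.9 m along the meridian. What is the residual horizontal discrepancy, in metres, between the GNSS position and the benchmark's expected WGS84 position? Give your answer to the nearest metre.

19 m

Observed coordinate differences: Δφ = -0.00272°, Δλ = +0.00094°.
Converting to metres (1° lat = 111240 m, cos φ = 0.683149): observed ΔN = -302.6 m, observed ΔE = 71.4 m.
Subtracting the expected shift leaves a residual of -302.6 − (-283.8) = -18.8 m north and 71.4 − (67.1) = 4.3 m east.
Residual distance = √((-18.8)² + 4.3²) = 19.3 m.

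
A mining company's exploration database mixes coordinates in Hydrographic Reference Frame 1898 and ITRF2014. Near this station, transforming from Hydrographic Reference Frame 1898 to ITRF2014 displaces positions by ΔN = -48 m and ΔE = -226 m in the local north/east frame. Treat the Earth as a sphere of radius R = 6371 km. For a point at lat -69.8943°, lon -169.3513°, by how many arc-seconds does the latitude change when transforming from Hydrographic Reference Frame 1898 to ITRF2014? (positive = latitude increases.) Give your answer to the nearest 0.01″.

Δφ = -1.55″

On a sphere of radius R, 1 rad of latitude = R, so Δφ = ΔN / R = -48.0 / 6371000 = -7.5341e-06 rad = -1.554″.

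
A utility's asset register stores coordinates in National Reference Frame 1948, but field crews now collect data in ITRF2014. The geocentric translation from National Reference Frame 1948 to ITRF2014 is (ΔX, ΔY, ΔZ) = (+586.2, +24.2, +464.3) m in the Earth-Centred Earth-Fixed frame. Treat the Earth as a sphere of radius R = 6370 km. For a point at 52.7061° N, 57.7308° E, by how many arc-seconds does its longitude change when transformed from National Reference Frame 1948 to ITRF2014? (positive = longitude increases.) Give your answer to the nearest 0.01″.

sin φ = 0.795538, cos φ = 0.605904, sin λ = 0.845549, cos λ = 0.533898.
East component: ΔE = −sin λ·ΔX + cos λ·ΔY = −(0.845549)(586.2) + (0.533898)(24.2) = -482.74 m.
1° of latitude spans πR/180 = 111177 m; at latitude φ, 1° of longitude spans that × cos φ = 67362.8 m, so Δλ = -482.74 / 67362.8 × 3600 = -25.799″.

Δλ = -25.80″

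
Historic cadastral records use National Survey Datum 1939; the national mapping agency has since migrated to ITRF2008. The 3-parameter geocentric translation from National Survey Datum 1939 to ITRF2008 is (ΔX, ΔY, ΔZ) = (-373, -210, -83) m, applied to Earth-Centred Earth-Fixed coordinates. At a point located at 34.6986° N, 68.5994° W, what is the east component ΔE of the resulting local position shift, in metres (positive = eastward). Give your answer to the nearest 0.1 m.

ΔE = -423.9 m

At φ = 34.6986°, λ = -68.5994°: sin φ = 0.569259, cos φ = 0.822158, sin λ = -0.931052, cos λ = 0.364887.
ΔE = −sin λ·ΔX + cos λ·ΔY = −(-0.931052)·(-373) + (0.364887)·(-210) = -423.91 m.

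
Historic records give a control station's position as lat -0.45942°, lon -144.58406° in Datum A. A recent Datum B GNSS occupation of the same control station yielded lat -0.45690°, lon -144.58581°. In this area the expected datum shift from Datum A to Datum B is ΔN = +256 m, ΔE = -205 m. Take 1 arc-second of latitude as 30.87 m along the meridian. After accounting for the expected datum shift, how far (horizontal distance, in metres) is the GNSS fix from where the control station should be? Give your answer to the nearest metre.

Observed coordinate differences: Δφ = +0.00252°, Δλ = -0.00175°.
Converting to metres (1° lat = 111132 m, cos φ = 0.999968): observed ΔN = 280.1 m, observed ΔE = -194.5 m.
Subtracting the expected shift leaves a residual of 280.1 − (256) = 24.1 m north and -194.5 − (-205) = 10.5 m east.
Residual distance = √(24.1² + 10.5²) = 26.3 m.

26 m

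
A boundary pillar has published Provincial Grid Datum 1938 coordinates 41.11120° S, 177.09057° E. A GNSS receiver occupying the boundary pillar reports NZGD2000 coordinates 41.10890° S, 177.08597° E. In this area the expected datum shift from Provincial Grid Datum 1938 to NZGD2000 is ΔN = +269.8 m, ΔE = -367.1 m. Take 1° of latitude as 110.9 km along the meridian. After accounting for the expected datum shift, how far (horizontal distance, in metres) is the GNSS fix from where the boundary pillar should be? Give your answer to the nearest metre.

Observed coordinate differences: Δφ = +0.00230°, Δλ = -0.00460°.
Converting to metres (1° lat = 110900 m, cos φ = 0.753435): observed ΔN = 255.1 m, observed ΔE = -384.4 m.
Subtracting the expected shift leaves a residual of 255.1 − (269.8) = -14.7 m north and -384.4 − (-367.1) = -17.3 m east.
Residual distance = √((-14.7)² + (-17.3)²) = 22.7 m.

23 m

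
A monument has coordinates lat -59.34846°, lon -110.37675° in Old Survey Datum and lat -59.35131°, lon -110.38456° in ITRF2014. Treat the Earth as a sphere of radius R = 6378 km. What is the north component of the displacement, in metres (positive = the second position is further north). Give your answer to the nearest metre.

ΔN = -317 m

Δφ = -59.35131° − -59.34846° = -0.00285°; Δλ = -110.38456° − -110.37675° = -0.00781°.
1° along a meridian = πR/180 = 111317 m.
ΔN = Δφ × 111317 = -317.3 m; ΔE = Δλ × 111317 × cos(-59.34846°) = -0.00781 × 111317 × 0.509815 = -443.2 m.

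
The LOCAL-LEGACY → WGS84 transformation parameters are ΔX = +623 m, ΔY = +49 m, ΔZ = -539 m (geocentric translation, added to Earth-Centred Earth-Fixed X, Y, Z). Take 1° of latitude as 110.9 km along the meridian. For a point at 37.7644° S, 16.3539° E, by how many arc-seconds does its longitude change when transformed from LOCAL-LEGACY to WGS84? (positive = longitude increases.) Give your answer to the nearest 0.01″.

sin φ = -0.612416, cos φ = 0.790536, sin λ = 0.281570, cos λ = 0.959541.
East component: ΔE = −sin λ·ΔX + cos λ·ΔY = −(0.281570)(623) + (0.959541)(49) = -128.40 m.
1° of latitude spans 110900 m; at latitude φ, 1° of longitude spans that × cos φ = 87670.4 m, so Δλ = -128.40 / 87670.4 × 3600 = -5.272″.

Δλ = -5.27″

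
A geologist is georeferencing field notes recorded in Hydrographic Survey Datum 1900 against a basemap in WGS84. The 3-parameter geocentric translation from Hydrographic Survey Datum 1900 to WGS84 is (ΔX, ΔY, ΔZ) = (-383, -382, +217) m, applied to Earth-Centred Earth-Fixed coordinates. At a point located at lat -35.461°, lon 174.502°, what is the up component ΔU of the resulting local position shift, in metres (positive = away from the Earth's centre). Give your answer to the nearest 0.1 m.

ΔU = 154.8 m

At φ = -35.461°, λ = 174.502°: sin φ = -0.580149, cos φ = 0.814511, sin λ = 0.095811, cos λ = -0.995400.
ΔU = cos φ cos λ·ΔX + cos φ sin λ·ΔY + sin φ·ΔZ = (0.814511)(-0.995400)(-383) + (0.814511)(0.095811)(-382) + (-0.580149)(217) = 154.82 m.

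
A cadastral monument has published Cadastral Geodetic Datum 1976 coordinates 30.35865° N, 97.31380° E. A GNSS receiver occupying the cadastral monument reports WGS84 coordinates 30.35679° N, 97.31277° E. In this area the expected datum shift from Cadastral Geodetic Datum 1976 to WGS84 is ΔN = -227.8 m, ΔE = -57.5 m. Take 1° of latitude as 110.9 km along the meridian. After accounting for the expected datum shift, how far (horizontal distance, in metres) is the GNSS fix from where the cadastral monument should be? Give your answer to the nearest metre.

Observed coordinate differences: Δφ = -0.00186°, Δλ = -0.00103°.
Converting to metres (1° lat = 110900 m, cos φ = 0.862879): observed ΔN = -206.3 m, observed ΔE = -98.6 m.
Subtracting the expected shift leaves a residual of -206.3 − (-227.8) = 21.5 m north and -98.6 − (-57.5) = -41.1 m east.
Residual distance = √(21.5² + (-41.1)²) = 46.4 m.

46 m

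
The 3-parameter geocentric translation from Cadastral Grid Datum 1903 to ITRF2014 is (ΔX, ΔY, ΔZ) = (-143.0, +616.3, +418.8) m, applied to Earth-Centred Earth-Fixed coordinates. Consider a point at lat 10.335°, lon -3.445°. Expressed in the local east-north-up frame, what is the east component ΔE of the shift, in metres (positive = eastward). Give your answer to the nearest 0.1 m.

The local east axis at (φ, λ) is (−sin λ, cos λ, 0), so ΔE = −sin(-3.445°)·(-143.0) + cos(-3.445°)·616.3 = 606.59 m.

ΔE = 606.6 m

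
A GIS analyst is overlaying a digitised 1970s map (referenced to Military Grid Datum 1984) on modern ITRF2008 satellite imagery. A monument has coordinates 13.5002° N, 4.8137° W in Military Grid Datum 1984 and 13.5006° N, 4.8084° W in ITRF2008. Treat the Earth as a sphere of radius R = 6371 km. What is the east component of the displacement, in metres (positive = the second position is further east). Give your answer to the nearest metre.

Δφ = 13.5006° − 13.5002° = +0.0004°; Δλ = -4.8084° − -4.8137° = +0.0053°.
1° along a meridian = πR/180 = 111195 m.
ΔN = Δφ × 111195 = 44.5 m; ΔE = Δλ × 111195 × cos(13.5002°) = +0.0053 × 111195 × 0.972369 = 573.0 m.

ΔE = 573 m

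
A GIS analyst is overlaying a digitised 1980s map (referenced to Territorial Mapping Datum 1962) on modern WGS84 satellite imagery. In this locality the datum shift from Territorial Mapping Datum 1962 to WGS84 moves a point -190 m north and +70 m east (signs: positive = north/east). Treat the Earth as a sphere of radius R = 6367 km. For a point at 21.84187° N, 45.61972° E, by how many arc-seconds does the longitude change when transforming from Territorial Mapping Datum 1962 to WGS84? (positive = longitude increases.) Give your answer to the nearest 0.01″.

At latitude 21.84187°, cos φ = 0.928214.
One radian of longitude at latitude φ spans R cos φ, so Δλ = ΔE / (R cos φ) = 70.0 / (6367000 × 0.928214) = 1.1844e-05 rad = 2.443″.

Δλ = 2.44″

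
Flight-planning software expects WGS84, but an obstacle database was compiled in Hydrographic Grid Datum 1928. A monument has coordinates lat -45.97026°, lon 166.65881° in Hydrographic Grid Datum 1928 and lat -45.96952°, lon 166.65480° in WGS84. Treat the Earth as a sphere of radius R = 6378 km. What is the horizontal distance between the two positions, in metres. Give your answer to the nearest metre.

Δφ = -45.96952° − -45.97026° = +0.00074°; Δλ = 166.65480° − 166.65881° = -0.00401°.
1° along a meridian = πR/180 = 111317 m.
ΔN = Δφ × 111317 = 82.4 m; ΔE = Δλ × 111317 × cos(-45.97026°) = -0.00401 × 111317 × 0.695032 = -310.2 m.
Distance = √(ΔE² + ΔN²) = √((-310.2)² + 82.4²) = 321.0 m.

321 m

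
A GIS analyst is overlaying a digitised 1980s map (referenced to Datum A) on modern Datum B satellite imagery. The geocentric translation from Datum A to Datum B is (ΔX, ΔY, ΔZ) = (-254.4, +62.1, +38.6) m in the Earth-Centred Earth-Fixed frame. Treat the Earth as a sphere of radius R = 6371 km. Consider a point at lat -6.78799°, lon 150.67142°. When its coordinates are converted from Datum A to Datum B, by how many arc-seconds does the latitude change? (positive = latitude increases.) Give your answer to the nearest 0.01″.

sin φ = -0.118196, cos φ = 0.992990, sin λ = 0.489817, cos λ = -0.871825.
North component: ΔN = −sin φ cos λ·ΔX − sin φ sin λ·ΔY + cos φ·ΔZ = −(-0.118196)(-0.871825)(-254.4) − (-0.118196)(0.489817)(62.1) + (0.992990)(38.6) = 68.14 m.
1° of latitude spans πR/180 = 111195 m, so Δφ = 68.14 / 111195 × 3600 = 2.206″.

Δφ = 2.21″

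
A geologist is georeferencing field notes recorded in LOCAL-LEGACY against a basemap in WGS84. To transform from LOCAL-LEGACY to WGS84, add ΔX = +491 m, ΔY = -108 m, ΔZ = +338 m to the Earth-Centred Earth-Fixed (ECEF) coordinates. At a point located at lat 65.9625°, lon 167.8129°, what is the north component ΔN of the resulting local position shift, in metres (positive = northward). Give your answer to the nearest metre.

At φ = 65.9625°, λ = 167.8129°: sin φ = 0.913279, cos φ = 0.407334, sin λ = 0.211105, cos λ = -0.977463.
ΔN = −sin φ cos λ·ΔX − sin φ sin λ·ΔY + cos φ·ΔZ = −(0.913279)(-0.977463)(491) − (0.913279)(0.211105)(-108) + (0.407334)(338) = 596.82 m.

ΔN = 597 m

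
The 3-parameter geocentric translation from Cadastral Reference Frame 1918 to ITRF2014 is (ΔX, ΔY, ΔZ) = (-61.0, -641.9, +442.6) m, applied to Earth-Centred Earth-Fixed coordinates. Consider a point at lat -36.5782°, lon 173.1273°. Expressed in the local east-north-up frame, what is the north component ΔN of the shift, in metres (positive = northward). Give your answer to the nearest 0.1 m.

ΔN = 345.7 m

The local north axis is (−sin φ cos λ, −sin φ sin λ, cos φ), giving ΔN = 36.090 − 45.774 + 355.427 = 345.74 m.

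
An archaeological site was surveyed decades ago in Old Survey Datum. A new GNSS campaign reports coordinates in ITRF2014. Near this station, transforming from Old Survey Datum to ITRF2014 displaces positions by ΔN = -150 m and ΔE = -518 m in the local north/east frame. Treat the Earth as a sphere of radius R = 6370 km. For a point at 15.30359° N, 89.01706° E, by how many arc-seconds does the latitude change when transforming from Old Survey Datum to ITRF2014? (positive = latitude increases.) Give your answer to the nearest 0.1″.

On a sphere of radius R, 1 rad of latitude = R, so Δφ = ΔN / R = -150.0 / 6370000 = -2.3548e-05 rad = -4.857″.

Δφ = -4.9″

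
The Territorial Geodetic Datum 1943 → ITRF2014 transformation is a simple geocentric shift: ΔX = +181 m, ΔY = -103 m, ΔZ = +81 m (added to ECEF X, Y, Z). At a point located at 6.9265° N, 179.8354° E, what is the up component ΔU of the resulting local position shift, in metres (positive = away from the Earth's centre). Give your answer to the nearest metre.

ΔU = -170 m

At φ = 6.9265°, λ = 179.8354°: sin φ = 0.120596, cos φ = 0.992702, sin λ = 0.002873, cos λ = -0.999996.
ΔU = cos φ cos λ·ΔX + cos φ sin λ·ΔY + sin φ·ΔZ = (0.992702)(-0.999996)(181) + (0.992702)(0.002873)(-103) + (0.120596)(81) = -170.20 m.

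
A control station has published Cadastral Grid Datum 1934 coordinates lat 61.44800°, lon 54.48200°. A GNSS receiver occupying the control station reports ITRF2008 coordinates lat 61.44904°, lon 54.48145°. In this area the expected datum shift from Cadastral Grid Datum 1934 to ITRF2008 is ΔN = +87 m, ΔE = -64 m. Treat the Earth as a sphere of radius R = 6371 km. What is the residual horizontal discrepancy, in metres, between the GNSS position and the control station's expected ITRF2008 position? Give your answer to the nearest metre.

45 m

Observed coordinate differences: Δφ = +0.00104°, Δλ = -0.00055°.
Converting to metres (1° lat = 111195 m, cos φ = 0.477956): observed ΔN = 115.6 m, observed ΔE = -29.2 m.
Subtracting the expected shift leaves a residual of 115.6 − (87) = 28.6 m north and -29.2 − (-64) = 34.8 m east.
Residual distance = √(28.6² + 34.8²) = 45.0 m.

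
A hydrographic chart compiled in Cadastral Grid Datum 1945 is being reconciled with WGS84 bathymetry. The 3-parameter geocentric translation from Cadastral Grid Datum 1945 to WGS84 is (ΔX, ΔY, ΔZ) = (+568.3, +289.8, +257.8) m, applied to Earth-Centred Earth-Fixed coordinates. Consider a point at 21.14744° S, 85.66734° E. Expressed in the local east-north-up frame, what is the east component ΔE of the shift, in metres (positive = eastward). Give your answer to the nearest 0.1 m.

The local east axis at (φ, λ) is (−sin λ, cos λ, 0), so ΔE = −sin(85.66734°)·568.3 + cos(85.66734°)·289.8 = -544.78 m.

ΔE = -544.8 m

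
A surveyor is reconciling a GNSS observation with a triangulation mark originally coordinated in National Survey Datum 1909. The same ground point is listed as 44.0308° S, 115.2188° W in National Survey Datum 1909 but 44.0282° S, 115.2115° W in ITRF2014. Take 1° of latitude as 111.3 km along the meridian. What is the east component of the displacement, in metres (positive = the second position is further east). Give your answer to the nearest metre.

ΔE = 584 m

Δφ = -44.0282° − -44.0308° = +0.0026°; Δλ = -115.2115° − -115.2188° = +0.0073°.
ΔN = Δφ × 111300 = 289.4 m; ΔE = Δλ × 111300 × cos(-44.0308°) = +0.0073 × 111300 × 0.718966 = 584.2 m.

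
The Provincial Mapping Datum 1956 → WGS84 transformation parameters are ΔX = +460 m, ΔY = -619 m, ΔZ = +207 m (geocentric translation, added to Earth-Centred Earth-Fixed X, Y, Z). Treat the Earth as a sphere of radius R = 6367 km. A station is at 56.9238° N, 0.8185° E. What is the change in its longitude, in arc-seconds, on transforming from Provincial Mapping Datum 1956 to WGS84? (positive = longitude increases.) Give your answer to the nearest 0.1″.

Δλ = -37.1″

sin φ = 0.837945, cos φ = 0.545754, sin λ = 0.014285, cos λ = 0.999898.
East component: ΔE = −sin λ·ΔX + cos λ·ΔY = −(0.014285)(460) + (0.999898)(-619) = -625.51 m.
1° of latitude spans πR/180 = 111125 m; at latitude φ, 1° of longitude spans that × cos φ = 60647.0 m, so Δλ = -625.51 / 60647.0 × 3600 = -37.130″.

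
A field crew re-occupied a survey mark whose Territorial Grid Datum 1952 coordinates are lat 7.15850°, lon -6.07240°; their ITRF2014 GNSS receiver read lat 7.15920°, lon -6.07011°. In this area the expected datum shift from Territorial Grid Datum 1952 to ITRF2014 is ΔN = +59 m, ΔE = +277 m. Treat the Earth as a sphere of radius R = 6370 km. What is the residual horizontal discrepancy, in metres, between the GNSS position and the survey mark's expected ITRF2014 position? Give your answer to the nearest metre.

31 m

Observed coordinate differences: Δφ = +0.00070°, Δλ = +0.00229°.
Converting to metres (1° lat = 111177 m, cos φ = 0.992205): observed ΔN = 77.8 m, observed ΔE = 252.6 m.
Subtracting the expected shift leaves a residual of 77.8 − (59) = 18.8 m north and 252.6 − (277) = -24.4 m east.
Residual distance = √(18.8² + (-24.4)²) = 30.8 m.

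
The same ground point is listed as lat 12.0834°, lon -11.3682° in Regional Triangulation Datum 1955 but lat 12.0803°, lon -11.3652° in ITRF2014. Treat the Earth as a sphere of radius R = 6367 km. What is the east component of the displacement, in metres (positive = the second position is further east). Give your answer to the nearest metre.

ΔE = 326 m

Δφ = 12.0803° − 12.0834° = -0.0031°; Δλ = -11.3652° − -11.3682° = +0.0030°.
1° along a meridian = πR/180 = 111125 m.
ΔN = Δφ × 111125 = -344.5 m; ΔE = Δλ × 111125 × cos(12.0834°) = +0.0030 × 111125 × 0.977844 = 326.0 m.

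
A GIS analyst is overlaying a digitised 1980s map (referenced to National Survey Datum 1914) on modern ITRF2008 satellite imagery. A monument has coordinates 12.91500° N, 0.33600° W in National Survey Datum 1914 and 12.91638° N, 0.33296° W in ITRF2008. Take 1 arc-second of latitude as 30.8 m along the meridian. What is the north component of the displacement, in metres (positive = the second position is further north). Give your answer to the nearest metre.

ΔN = 153 m

Δφ = 12.91638° − 12.91500° = +0.00138°; Δλ = -0.33296° − -0.33600° = +0.00304°.
1° of latitude = 3600 × 30.80 = 110880 m.
ΔN = Δφ × 110880 = 153.0 m; ΔE = Δλ × 110880 × cos(12.91500°) = +0.00304 × 110880 × 0.974703 = 328.5 m.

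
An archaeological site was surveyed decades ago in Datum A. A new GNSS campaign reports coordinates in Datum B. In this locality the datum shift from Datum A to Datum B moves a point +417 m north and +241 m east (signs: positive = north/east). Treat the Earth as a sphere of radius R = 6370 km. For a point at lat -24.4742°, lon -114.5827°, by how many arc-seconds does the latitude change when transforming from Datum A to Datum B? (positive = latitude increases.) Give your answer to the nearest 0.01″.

Δφ = 13.50″

On a sphere of radius R, 1 rad of latitude = R, so Δφ = ΔN / R = 417.0 / 6370000 = 6.5463e-05 rad = 13.503″.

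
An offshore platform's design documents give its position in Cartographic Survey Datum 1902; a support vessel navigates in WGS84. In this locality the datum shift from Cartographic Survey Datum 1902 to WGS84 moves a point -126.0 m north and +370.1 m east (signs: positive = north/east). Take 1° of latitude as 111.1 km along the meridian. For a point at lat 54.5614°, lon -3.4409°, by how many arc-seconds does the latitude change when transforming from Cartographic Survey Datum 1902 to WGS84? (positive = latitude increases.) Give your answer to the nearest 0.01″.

1° of latitude = 111.1 km, so Δφ = -126.0 / 111100 = -0.0011341° = -4.083″.

Δφ = -4.08″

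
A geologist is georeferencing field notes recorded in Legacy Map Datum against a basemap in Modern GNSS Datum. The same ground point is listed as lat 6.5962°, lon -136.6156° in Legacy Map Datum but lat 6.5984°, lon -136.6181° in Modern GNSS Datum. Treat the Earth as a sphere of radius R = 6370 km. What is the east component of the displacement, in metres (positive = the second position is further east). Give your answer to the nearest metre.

Δφ = 6.5984° − 6.5962° = +0.0022°; Δλ = -136.6181° − -136.6156° = -0.0025°.
1° along a meridian = πR/180 = 111177 m.
ΔN = Δφ × 111177 = 244.6 m; ΔE = Δλ × 111177 × cos(6.5962°) = -0.0025 × 111177 × 0.993380 = -276.1 m.

ΔE = -276 m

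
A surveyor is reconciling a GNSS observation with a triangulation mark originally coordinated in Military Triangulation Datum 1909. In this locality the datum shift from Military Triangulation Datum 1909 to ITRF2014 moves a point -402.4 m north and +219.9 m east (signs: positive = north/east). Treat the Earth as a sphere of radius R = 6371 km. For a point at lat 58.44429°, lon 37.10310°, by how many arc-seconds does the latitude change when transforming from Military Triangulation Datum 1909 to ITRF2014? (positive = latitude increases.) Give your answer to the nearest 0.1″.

On a sphere of radius R, 1 rad of latitude = R, so Δφ = ΔN / R = -402.4 / 6371000 = -6.3161e-05 rad = -13.028″.

Δφ = -13.0″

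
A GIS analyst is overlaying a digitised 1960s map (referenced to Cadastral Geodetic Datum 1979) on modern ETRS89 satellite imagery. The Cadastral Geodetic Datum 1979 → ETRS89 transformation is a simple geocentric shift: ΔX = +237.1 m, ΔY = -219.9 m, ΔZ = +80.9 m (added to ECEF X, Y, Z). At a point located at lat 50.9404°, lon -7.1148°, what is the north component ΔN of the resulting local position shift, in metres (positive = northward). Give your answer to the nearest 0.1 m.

The local north axis is (−sin φ cos λ, −sin φ sin λ, cos φ), giving ΔN = -182.688 − 21.149 + 50.977 = -152.86 m.

ΔN = -152.9 m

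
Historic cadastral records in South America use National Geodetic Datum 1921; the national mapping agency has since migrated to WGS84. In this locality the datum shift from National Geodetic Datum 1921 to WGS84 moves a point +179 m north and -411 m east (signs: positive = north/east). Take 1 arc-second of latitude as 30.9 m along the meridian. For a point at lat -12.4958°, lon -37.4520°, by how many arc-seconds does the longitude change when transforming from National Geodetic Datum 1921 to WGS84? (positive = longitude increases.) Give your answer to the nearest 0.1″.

At latitude -12.4958°, cos φ = 0.976312.
1″ of longitude at this latitude = 30.90 × cos φ = 30.1680 m, so Δλ = -411.0 / 30.1680 = -13.624″.

Δλ = -13.6″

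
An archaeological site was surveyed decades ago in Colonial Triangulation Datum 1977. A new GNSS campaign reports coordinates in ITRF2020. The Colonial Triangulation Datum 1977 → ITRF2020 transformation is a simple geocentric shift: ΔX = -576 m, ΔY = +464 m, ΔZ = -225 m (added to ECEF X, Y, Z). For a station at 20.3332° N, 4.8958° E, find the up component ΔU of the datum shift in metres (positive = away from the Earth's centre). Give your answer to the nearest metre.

At φ = 20.3332°, λ = 4.8958°: sin φ = 0.347479, cos φ = 0.937688, sin λ = 0.085344, cos λ = 0.996352.
ΔU = cos φ cos λ·ΔX + cos φ sin λ·ΔY + sin φ·ΔZ = (0.937688)(0.996352)(-576) + (0.937688)(0.085344)(464) + (0.347479)(-225) = -579.19 m.

ΔU = -579 m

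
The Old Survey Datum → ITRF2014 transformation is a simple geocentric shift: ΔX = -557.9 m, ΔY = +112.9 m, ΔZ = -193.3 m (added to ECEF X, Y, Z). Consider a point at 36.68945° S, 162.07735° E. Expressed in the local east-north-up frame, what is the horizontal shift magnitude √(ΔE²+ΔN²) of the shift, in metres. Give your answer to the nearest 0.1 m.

193.9 m

The local east axis at (φ, λ) is (−sin λ, cos λ, 0), so ΔE = −sin(162.07735°)·(-557.9) + cos(162.07735°)·112.9 = 64.26 m.
The local north axis is (−sin φ cos λ, −sin φ sin λ, cos φ), giving ΔN = 317.157 + 20.758 − 155.005 = 182.91 m.
Horizontal magnitude = √(ΔE² + ΔN²) = √(64.26² + 182.91²) = 193.87 m.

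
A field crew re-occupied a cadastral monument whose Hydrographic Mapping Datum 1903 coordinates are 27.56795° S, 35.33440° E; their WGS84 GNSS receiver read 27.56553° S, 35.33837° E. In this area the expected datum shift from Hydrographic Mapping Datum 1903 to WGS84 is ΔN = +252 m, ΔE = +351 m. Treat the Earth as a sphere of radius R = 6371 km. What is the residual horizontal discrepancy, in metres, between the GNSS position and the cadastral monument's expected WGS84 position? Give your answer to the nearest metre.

Observed coordinate differences: Δφ = +0.00242°, Δλ = +0.00397°.
Converting to metres (1° lat = 111195 m, cos φ = 0.886463): observed ΔN = 269.1 m, observed ΔE = 391.3 m.
Subtracting the expected shift leaves a residual of 269.1 − (252) = 17.1 m north and 391.3 − (351) = 40.3 m east.
Residual distance = √(17.1² + 40.3²) = 43.8 m.

44 m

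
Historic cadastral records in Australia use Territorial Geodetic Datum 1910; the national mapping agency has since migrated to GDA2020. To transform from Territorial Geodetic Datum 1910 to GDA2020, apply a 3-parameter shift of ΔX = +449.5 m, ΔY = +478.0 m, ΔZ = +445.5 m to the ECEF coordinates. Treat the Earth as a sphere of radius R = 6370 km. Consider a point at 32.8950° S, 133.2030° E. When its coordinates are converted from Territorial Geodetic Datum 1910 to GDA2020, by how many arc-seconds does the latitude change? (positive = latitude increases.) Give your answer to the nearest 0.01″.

sin φ = -0.543101, cos φ = 0.839667, sin λ = 0.728933, cos λ = -0.684585.
North component: ΔN = −sin φ cos λ·ΔX − sin φ sin λ·ΔY + cos φ·ΔZ = −(-0.543101)(-0.684585)(449.5) − (-0.543101)(0.728933)(478.0) + (0.839667)(445.5) = 396.18 m.
1° of latitude spans πR/180 = 111177 m, so Δφ = 396.18 / 111177 × 3600 = 12.829″.

Δφ = 12.83″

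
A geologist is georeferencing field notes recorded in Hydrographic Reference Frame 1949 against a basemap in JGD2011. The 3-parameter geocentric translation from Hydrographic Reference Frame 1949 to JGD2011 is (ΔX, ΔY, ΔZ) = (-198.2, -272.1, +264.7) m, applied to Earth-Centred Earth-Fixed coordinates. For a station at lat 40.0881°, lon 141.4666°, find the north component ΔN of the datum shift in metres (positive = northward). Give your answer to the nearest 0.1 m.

At φ = 40.0881°, λ = 141.4666°: sin φ = 0.643965, cos φ = 0.765055, sin λ = 0.622971, cos λ = -0.782245.
ΔN = −sin φ cos λ·ΔX − sin φ sin λ·ΔY + cos φ·ΔZ = −(0.643965)(-0.782245)(-198.2) − (0.643965)(0.622971)(-272.1) + (0.765055)(264.7) = 211.83 m.

ΔN = 211.8 m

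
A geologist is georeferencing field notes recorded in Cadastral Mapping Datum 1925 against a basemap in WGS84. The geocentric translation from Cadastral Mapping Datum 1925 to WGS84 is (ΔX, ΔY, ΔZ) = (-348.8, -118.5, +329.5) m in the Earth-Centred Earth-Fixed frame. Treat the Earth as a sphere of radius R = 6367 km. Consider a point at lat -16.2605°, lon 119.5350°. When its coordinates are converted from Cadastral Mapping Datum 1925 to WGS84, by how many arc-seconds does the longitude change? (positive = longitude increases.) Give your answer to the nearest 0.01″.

sin φ = -0.280005, cos φ = 0.959999, sin λ = 0.870055, cos λ = -0.492955.
East component: ΔE = −sin λ·ΔX + cos λ·ΔY = −(0.870055)(-348.8) + (-0.492955)(-118.5) = 361.89 m.
1° of latitude spans πR/180 = 111125 m; at latitude φ, 1° of longitude spans that × cos φ = 106679.9 m, so Δλ = 361.89 / 106679.9 × 3600 = 12.212″.

Δλ = 12.21″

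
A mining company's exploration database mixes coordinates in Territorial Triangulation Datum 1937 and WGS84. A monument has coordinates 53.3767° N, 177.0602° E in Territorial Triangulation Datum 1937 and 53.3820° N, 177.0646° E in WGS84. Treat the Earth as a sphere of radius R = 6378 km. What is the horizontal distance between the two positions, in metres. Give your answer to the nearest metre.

Δφ = 53.3820° − 53.3767° = +0.0053°; Δλ = 177.0646° − 177.0602° = +0.0044°.
1° along a meridian = πR/180 = 111317 m.
ΔN = Δφ × 111317 = 590.0 m; ΔE = Δλ × 111317 × cos(53.3767°) = +0.0044 × 111317 × 0.596551 = 292.2 m.
Distance = √(ΔE² + ΔN²) = √(292.2² + 590.0²) = 658.4 m.

658 m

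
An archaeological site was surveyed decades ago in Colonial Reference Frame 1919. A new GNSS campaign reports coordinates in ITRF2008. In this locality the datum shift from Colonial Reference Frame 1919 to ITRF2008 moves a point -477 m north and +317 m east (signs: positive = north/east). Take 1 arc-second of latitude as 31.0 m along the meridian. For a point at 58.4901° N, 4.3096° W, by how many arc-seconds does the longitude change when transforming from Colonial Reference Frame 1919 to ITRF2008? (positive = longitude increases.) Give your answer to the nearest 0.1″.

Δλ = 19.6″

At latitude 58.4901°, cos φ = 0.522646.
1″ of longitude at this latitude = 31.00 × cos φ = 16.2020 m, so Δλ = 317.0 / 16.2020 = 19.565″.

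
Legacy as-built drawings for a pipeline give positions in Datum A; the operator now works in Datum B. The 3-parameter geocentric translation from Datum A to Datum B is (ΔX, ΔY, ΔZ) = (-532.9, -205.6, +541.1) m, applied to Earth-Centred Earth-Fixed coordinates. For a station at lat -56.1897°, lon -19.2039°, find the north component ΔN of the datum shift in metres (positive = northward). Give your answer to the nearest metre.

ΔN = -61 m

At φ = -56.1897°, λ = -19.2039°: sin φ = -0.830884, cos φ = 0.556445, sin λ = -0.328931, cos λ = 0.944354.
ΔN = −sin φ cos λ·ΔX − sin φ sin λ·ΔY + cos φ·ΔZ = −(-0.830884)(0.944354)(-532.9) − (-0.830884)(-0.328931)(-205.6) + (0.556445)(541.1) = -60.86 m.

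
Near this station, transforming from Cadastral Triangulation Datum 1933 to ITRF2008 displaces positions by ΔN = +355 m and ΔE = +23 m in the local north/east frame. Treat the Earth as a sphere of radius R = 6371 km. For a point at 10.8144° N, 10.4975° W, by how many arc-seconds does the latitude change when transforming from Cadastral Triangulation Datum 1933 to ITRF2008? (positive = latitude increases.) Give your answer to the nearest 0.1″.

On a sphere of radius R, 1 rad of latitude = R, so Δφ = ΔN / R = 355.0 / 6371000 = 5.5721e-05 rad = 11.493″.

Δφ = 11.5″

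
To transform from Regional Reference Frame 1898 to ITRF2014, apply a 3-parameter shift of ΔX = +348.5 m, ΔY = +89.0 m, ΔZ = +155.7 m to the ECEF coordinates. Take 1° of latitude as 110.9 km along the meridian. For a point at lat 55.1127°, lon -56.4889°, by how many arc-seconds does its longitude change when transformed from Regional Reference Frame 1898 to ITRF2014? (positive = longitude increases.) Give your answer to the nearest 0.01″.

Δλ = 19.28″

sin φ = 0.820279, cos φ = 0.571964, sin λ = -0.833779, cos λ = 0.552099.
East component: ΔE = −sin λ·ΔX + cos λ·ΔY = −(-0.833779)(348.5) + (0.552099)(89.0) = 339.71 m.
1° of latitude spans 110900 m; at latitude φ, 1° of longitude spans that × cos φ = 63430.8 m, so Δλ = 339.71 / 63430.8 × 3600 = 19.280″.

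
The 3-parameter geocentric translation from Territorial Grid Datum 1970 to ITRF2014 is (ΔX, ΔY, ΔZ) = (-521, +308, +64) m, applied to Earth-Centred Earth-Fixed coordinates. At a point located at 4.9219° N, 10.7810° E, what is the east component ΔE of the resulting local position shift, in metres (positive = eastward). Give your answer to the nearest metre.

At φ = 4.9219°, λ = 10.7810°: sin φ = 0.085798, cos φ = 0.996313, sin λ = 0.187056, cos λ = 0.982349.
ΔE = −sin λ·ΔX + cos λ·ΔY = −(0.187056)·(-521) + (0.982349)·(308) = 400.02 m.

ΔE = 400 m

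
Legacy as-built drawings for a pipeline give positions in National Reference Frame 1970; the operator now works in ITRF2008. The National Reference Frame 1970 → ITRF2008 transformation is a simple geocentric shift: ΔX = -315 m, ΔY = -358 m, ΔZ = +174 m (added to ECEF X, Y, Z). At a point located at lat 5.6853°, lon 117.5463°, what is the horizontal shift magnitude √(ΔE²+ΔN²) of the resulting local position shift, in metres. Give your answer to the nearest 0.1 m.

At φ = 5.6853°, λ = 117.5463°: sin φ = 0.099064, cos φ = 0.995081, sin λ = 0.886637, cos λ = -0.462465.
ΔE = −sin λ·ΔX + cos λ·ΔY = −(0.886637)·(-315) + (-0.462465)·(-358) = 444.85 m.
ΔN = −sin φ cos λ·ΔX − sin φ sin λ·ΔY + cos φ·ΔZ = −(0.099064)(-0.462465)(-315) − (0.099064)(0.886637)(-358) + (0.995081)(174) = 190.16 m.
Horizontal magnitude = √(ΔE² + ΔN²) = √(444.85² + 190.16²) = 483.79 m.

483.8 m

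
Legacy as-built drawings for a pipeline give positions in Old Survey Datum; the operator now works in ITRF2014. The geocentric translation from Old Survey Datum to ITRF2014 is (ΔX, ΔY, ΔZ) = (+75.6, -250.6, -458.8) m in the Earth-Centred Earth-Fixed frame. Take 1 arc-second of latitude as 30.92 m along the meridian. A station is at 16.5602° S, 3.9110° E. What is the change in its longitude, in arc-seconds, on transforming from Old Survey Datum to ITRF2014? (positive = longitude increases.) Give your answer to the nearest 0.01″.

sin φ = -0.285023, cos φ = 0.958521, sin λ = 0.068207, cos λ = 0.997671.
East component: ΔE = −sin λ·ΔX + cos λ·ΔY = −(0.068207)(75.6) + (0.997671)(-250.6) = -255.17 m.
1° of latitude spans 3600 × 30.92 = 111312 m; at latitude φ, 1° of longitude spans that × cos φ = 106694.9 m, so Δλ = -255.17 / 106694.9 × 3600 = -8.610″.

Δλ = -8.61″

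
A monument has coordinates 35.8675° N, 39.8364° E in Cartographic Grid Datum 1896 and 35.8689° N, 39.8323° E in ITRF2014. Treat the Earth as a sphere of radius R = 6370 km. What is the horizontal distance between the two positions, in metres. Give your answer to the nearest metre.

Δφ = 35.8689° − 35.8675° = +0.0014°; Δλ = 39.8323° − 39.8364° = -0.0041°.
1° along a meridian = πR/180 = 111177 m.
ΔN = Δφ × 111177 = 155.6 m; ΔE = Δλ × 111177 × cos(35.8675°) = -0.0041 × 111177 × 0.810374 = -369.4 m.
Distance = √(ΔE² + ΔN²) = √((-369.4)² + 155.6²) = 400.8 m.

401 m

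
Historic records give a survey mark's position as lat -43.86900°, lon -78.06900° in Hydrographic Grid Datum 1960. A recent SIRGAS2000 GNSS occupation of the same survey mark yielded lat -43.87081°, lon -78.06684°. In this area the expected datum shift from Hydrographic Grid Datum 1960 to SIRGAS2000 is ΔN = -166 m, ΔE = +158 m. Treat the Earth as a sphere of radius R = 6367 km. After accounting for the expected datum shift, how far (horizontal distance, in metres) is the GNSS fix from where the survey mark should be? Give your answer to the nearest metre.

Observed coordinate differences: Δφ = -0.00181°, Δλ = +0.00216°.
Converting to metres (1° lat = 111125 m, cos φ = 0.720926): observed ΔN = -201.1 m, observed ΔE = 173.0 m.
Subtracting the expected shift leaves a residual of -201.1 − (-166) = -35.1 m north and 173.0 − (158) = 15.0 m east.
Residual distance = √((-35.1)² + 15.0²) = 38.2 m.

38 m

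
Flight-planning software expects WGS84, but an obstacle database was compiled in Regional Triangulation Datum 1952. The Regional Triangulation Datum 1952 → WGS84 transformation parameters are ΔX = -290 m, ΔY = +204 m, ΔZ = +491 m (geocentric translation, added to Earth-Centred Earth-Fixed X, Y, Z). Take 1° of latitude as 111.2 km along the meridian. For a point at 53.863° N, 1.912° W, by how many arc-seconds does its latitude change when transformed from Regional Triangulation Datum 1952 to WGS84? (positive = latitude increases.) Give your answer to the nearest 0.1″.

sin φ = 0.807609, cos φ = 0.589718, sin λ = -0.033365, cos λ = 0.999443.
North component: ΔN = −sin φ cos λ·ΔX − sin φ sin λ·ΔY + cos φ·ΔZ = −(0.807609)(0.999443)(-290) − (0.807609)(-0.033365)(204) + (0.589718)(491) = 529.12 m.
1° of latitude spans 111200 m, so Δφ = 529.12 / 111200 × 3600 = 17.130″.

Δφ = 17.1″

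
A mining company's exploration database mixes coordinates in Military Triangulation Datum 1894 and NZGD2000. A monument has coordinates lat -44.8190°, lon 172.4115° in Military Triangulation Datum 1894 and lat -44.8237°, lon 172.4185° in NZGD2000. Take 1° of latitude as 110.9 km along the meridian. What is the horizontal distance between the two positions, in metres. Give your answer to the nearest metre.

758 m

Δφ = -44.8237° − -44.8190° = -0.0047°; Δλ = 172.4185° − 172.4115° = +0.0070°.
ΔN = Δφ × 110900 = -521.2 m; ΔE = Δλ × 110900 × cos(-44.8190°) = +0.0070 × 110900 × 0.709337 = 550.7 m.
Distance = √(ΔE² + ΔN²) = √(550.7² + (-521.2)²) = 758.2 m.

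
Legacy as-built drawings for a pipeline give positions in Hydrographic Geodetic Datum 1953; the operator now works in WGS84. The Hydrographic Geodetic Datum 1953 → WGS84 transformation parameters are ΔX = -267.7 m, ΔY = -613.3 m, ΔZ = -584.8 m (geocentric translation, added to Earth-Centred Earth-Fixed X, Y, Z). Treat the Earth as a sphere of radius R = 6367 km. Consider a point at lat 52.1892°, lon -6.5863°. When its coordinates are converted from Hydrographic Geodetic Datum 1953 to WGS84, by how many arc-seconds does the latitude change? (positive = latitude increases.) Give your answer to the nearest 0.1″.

Δφ = -6.6″

sin φ = 0.790039, cos φ = 0.613056, sin λ = -0.114700, cos λ = 0.993400.
North component: ΔN = −sin φ cos λ·ΔX − sin φ sin λ·ΔY + cos φ·ΔZ = −(0.790039)(0.993400)(-267.7) − (0.790039)(-0.114700)(-613.3) + (0.613056)(-584.8) = -203.99 m.
1° of latitude spans πR/180 = 111125 m, so Δφ = -203.99 / 111125 × 3600 = -6.609″.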